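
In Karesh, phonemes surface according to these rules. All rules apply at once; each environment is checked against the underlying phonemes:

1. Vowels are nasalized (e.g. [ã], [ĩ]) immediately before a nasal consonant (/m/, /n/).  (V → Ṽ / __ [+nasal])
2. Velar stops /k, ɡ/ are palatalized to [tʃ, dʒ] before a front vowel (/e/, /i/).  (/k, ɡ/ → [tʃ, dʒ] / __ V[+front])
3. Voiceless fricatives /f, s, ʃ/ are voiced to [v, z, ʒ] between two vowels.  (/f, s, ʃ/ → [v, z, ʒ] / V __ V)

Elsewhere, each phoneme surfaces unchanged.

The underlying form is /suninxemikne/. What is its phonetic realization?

[sũnĩnxẽmikne]

/s/ — word-initial; rule 3 does not apply here → [s].
/u/ — between /s/ and /n/, before a nasal consonant — surfaces as [ũ] (rule 1).
/n/ stays [n].
Rule 1 applies to /i/ (between /n/ and /n/: before a nasal consonant) → [ĩ].
/n/ — not in any rule's target class → [n].
/x/ stays [x].
/e/ meets the environment for rule 1 (before a nasal consonant) → [ẽ].
/m/ — not in any rule's target class → [m].
/i/ — between /m/ and /k/; rule 1 does not apply here → [i].
/k/ — between /i/ and /n/; rule 2 does not apply here → [k].
/n/ (between /k/ and /e/): no rule targets it → [n].
/e/ — word-final; rule 1 does not apply here → [e].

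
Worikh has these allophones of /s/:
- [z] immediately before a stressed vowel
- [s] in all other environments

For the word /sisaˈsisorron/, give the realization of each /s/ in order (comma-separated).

Occurrence 1 (position 1): no conditioning environment matches → elsewhere allophone [s].
Occurrence 2 (position 3): no conditioning environment matches → elsewhere allophone [s].
Occurrence 3 (position 5): immediately before a stressed vowel → [z].
Occurrence 4 (position 7): no conditioning environment matches → elsewhere allophone [s].

[s], [s], [z], [s]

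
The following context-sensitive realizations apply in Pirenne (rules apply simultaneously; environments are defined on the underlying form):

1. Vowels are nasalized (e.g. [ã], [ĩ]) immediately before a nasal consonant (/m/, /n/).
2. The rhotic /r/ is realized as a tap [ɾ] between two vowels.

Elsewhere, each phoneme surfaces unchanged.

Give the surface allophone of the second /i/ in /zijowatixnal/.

/i/ (between /t/ and /x/) fails the environment for rule 1, so it stays [i].

[i]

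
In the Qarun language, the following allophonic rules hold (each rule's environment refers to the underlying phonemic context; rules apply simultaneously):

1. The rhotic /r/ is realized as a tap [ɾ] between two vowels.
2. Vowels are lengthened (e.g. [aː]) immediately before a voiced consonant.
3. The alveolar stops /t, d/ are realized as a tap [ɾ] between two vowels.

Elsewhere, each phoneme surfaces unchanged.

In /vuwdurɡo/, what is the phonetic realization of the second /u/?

[uː]

Rule 2 applies to /u/ (between /d/ and /r/: before a voiced consonant) → [uː].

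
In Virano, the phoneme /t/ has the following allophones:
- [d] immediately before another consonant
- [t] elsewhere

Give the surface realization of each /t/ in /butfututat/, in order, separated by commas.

[d], [t], [t], [t]

Occurrence 1 (position 3): immediately before another consonant → [d].
Occurrence 2 (position 6): no conditioning environment matches → elsewhere allophone [t].
Occurrence 3 (position 8): no conditioning environment matches → elsewhere allophone [t].
Occurrence 4 (position 10): no conditioning environment matches → elsewhere allophone [t].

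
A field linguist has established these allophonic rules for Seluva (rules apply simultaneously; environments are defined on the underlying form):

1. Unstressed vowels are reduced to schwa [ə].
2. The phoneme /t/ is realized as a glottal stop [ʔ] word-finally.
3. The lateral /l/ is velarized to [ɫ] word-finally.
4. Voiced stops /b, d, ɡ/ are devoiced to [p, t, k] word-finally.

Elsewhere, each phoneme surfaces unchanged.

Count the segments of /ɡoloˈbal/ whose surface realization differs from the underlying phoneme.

Segments that undergo a rule: /o/ → [ə] (rule 1); /o/ → [ə] (rule 1); /l/ → [ɫ] (rule 3).
All other segments surface unchanged.

3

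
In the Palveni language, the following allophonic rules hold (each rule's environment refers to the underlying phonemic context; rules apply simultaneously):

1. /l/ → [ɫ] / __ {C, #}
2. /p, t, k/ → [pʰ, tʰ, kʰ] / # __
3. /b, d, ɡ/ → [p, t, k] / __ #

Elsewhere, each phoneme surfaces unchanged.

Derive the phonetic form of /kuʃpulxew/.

/k/ — word-initial, word-initially — surfaces as [kʰ] (rule 2).
/p/ (between /ʃ/ and /u/): rule 2 targets it, but not word-initially → unchanged [p].
Rule 1 applies to /l/ (between /u/ and /x/: word-finally or immediately before a consonant) → [ɫ].

[kʰuʃpuɫxew]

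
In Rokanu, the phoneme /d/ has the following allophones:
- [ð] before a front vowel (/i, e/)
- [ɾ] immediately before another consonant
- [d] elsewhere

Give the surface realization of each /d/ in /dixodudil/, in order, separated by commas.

[ð], [d], [ð]

Occurrence 1 (position 1): before a front vowel (/i, e/) → [ð].
Occurrence 2 (position 5): no conditioning environment matches → elsewhere allophone [d].
Occurrence 3 (position 7): before a front vowel (/i, e/) → [ð].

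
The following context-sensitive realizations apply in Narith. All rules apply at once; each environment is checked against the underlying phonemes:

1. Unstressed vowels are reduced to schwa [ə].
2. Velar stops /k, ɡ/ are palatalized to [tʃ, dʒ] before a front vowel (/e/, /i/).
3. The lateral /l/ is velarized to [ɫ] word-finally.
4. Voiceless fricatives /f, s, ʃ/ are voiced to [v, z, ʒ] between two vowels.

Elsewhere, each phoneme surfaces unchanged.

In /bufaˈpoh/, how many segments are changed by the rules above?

Segments that undergo a rule: /u/ → [ə] (rule 1); /f/ → [v] (rule 4); /a/ → [ə] (rule 1).
All other segments surface unchanged.

3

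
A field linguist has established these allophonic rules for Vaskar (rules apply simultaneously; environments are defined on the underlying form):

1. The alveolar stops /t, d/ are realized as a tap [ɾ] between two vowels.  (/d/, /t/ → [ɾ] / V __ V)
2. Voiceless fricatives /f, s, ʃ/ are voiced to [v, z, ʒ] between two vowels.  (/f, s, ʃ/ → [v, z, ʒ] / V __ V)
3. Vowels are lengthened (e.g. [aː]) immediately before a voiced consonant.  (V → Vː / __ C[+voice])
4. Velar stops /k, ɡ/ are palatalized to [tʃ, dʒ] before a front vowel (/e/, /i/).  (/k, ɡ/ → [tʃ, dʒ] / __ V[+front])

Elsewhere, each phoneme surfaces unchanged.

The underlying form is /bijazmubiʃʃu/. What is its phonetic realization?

/i/ (between /b/ and /j/): before a voiced consonant, so rule 3 applies → [iː].
/a/ meets the environment for rule 3 (before a voiced consonant) → [aː].
/u/ meets the environment for rule 3 (before a voiced consonant) → [uː].
/i/ — between /b/ and /ʃ/; rule 3 does not apply here → [i].
/ʃ/ (between /i/ and /ʃ/) fails the environment for rule 2, so it stays [ʃ].
/ʃ/ (between /ʃ/ and /u/): rule 2 targets it, but not between two vowels → unchanged [ʃ].
/u/ — word-final; rule 3 does not apply here → [u].

[biːjaːzmuːbiʃʃu]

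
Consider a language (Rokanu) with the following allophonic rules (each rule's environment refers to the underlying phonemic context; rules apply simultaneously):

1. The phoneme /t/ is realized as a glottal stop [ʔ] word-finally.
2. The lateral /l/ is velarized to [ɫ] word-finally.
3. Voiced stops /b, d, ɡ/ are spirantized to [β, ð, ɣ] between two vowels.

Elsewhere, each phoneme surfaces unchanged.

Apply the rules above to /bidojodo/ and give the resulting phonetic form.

/b/ (word-initial) fails the environment for rule 3, so it stays [b].
/i/ (between /b/ and /d/) is unaffected → [i].
Rule 3 applies to /d/ (between /i/ and /o/: between two vowels) → [ð].
/o/ stays [o].
/j/ — not in any rule's target class → [j].
/o/ — not in any rule's target class → [o].
/d/ (between /o/ and /o/): between two vowels, so rule 3 applies → [ð].
/o/ (word-final): no rule targets it → [o].

[biðojoðo]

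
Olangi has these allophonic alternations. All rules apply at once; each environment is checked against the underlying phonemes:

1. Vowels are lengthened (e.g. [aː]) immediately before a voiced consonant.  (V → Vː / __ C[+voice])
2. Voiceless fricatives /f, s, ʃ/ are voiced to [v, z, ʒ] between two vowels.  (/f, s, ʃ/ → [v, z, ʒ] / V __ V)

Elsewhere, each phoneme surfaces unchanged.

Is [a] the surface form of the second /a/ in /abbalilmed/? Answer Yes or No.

No

/a/ (between /b/ and /l/): before a voiced consonant, so rule 1 applies → [aː].
The actual realization is [aː], not [a].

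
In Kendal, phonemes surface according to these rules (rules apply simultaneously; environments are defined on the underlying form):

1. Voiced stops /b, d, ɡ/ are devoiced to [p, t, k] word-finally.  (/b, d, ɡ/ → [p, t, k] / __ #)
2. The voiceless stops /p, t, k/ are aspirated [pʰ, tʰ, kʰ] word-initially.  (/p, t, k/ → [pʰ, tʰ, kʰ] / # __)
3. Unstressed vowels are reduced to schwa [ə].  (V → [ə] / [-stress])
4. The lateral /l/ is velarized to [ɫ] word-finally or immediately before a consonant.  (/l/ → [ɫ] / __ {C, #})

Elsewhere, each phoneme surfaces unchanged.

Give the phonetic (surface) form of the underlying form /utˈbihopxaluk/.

Rule 3 applies to /u/ (word-initial: in an unstressed syllable) → [ə].
/t/ — between /u/ and /b/; rule 2 does not apply here → [t].
/b/ (between /t/ and /i/) fails the environment for rule 1, so it stays [b].
/i/ (between /b/ and /h/) fails the environment for rule 3, so it stays [i].
/h/ — not in any rule's target class → [h].
/o/ — between /h/ and /p/, in an unstressed syllable — surfaces as [ə] (rule 3).
/p/ (between /o/ and /x/) fails the environment for rule 2, so it stays [p].
/x/ (between /p/ and /a/) is unaffected → [x].
Rule 3 applies to /a/ (between /x/ and /l/: in an unstressed syllable) → [ə].
/l/ (between /a/ and /u/) is in the target of rule 4 but the environment (word-finally or immediately before a consonant) is not met → [l].
/u/ meets the environment for rule 3 (in an unstressed syllable) → [ə].
/k/ — word-final; rule 2 does not apply here → [k].

[ətˈbihəpxələk]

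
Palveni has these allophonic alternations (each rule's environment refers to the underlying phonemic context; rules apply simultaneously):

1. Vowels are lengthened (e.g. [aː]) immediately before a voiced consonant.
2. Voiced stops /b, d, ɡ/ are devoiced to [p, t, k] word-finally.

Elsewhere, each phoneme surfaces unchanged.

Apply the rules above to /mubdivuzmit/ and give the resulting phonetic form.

/m/ (word-initial): no rule targets it → [m].
Rule 1 applies to /u/ (between /m/ and /b/: before a voiced consonant) → [uː].
/b/ (between /u/ and /d/) fails the environment for rule 2, so it stays [b].
/d/ (between /b/ and /i/) fails the environment for rule 2, so it stays [d].
/i/ (between /d/ and /v/) occurs before a voiced consonant → [iː] by rule 1.
/v/ stays [v].
Rule 1 applies to /u/ (between /v/ and /z/: before a voiced consonant) → [uː].
/z/ stays [z].
/m/ (between /z/ and /i/): no rule targets it → [m].
/i/ (between /m/ and /t/): rule 1 targets it, but not before a voiced consonant → unchanged [i].
/t/ (word-final) is unaffected → [t].

[muːbdiːvuːzmit]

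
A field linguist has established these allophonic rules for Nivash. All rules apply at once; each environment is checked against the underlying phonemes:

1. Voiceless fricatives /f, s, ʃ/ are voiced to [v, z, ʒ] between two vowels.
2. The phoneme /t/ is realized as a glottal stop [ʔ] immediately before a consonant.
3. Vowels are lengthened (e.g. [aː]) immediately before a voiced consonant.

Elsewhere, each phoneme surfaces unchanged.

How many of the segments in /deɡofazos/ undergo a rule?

Segments that undergo a rule: /e/ → [eː] (rule 3); /f/ → [v] (rule 1); /a/ → [aː] (rule 3).
All other segments surface unchanged.

3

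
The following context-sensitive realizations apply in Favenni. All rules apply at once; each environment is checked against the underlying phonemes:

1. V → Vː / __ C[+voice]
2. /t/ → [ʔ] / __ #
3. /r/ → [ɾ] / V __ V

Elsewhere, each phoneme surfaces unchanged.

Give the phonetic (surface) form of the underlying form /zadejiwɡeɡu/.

/a/ — between /z/ and /d/, before a voiced consonant — surfaces as [aː] (rule 1).
/e/ meets the environment for rule 1 (before a voiced consonant) → [eː].
/i/ (between /j/ and /w/): before a voiced consonant, so rule 1 applies → [iː].
/e/ (between /ɡ/ and /ɡ/) occurs before a voiced consonant → [eː] by rule 1.
/u/ — word-final; rule 1 does not apply here → [u].

[zaːdeːjiːwɡeːɡu]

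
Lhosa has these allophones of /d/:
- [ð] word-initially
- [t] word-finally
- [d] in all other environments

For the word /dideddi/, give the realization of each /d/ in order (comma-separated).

Occurrence 1 (position 1): word-initially → [ð].
Occurrence 2 (position 3): no conditioning environment matches → elsewhere allophone [d].
Occurrence 3 (position 5): no conditioning environment matches → elsewhere allophone [d].
Occurrence 4 (position 6): no conditioning environment matches → elsewhere allophone [d].

[ð], [d], [d], [d]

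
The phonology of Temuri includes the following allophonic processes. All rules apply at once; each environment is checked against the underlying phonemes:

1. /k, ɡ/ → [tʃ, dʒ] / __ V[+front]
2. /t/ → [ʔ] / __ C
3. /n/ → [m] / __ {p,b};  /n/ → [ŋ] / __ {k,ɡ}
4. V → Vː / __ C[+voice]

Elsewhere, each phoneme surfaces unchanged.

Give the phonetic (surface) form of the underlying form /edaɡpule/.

/e/ (word-initial): before a voiced consonant, so rule 4 applies → [eː].
/d/ (between /e/ and /a/) is unaffected → [d].
Rule 4 applies to /a/ (between /d/ and /ɡ/: before a voiced consonant) → [aː].
/ɡ/ (between /a/ and /p/) fails the environment for rule 1, so it stays [ɡ].
/p/ (between /ɡ/ and /u/) is unaffected → [p].
Rule 4 applies to /u/ (between /p/ and /l/: before a voiced consonant) → [uː].
/l/ (between /u/ and /e/): no rule targets it → [l].
/e/ (word-final): rule 4 targets it, but not before a voiced consonant → unchanged [e].

[eːdaːɡpuːle]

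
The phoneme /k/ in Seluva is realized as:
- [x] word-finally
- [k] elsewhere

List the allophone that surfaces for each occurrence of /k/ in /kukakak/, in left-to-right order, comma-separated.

[k], [k], [k], [x]

Occurrence 1 (position 1): no conditioning environment matches → elsewhere allophone [k].
Occurrence 2 (position 3): no conditioning environment matches → elsewhere allophone [k].
Occurrence 3 (position 5): no conditioning environment matches → elsewhere allophone [k].
Occurrence 4 (position 7): word-finally → [x].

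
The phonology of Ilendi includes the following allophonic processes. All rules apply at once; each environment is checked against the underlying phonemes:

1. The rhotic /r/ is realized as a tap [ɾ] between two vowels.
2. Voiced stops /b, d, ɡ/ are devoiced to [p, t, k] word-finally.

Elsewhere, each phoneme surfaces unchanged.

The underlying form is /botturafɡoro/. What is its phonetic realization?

/b/ — word-initial; rule 2 does not apply here → [b].
/o/ (between /b/ and /t/) is unaffected → [o].
/t/ (between /o/ and /t/) is unaffected → [t].
/t/ (between /t/ and /u/) is unaffected → [t].
/u/ (between /t/ and /r/): no rule targets it → [u].
/r/ (between /u/ and /a/): between two vowels, so rule 1 applies → [ɾ].
/a/ stays [a].
/f/ stays [f].
/ɡ/ — between /f/ and /o/; rule 2 does not apply here → [ɡ].
/o/ stays [o].
/r/ (between /o/ and /o/): between two vowels, so rule 1 applies → [ɾ].
/o/ (word-final): no rule targets it → [o].

[bottuɾafɡoɾo]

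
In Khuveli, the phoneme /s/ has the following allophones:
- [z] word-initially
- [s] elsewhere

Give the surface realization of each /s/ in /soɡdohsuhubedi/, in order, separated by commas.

Occurrence 1 (position 1): word-initially → [z].
Occurrence 2 (position 7): no conditioning environment matches → elsewhere allophone [s].

[z], [s]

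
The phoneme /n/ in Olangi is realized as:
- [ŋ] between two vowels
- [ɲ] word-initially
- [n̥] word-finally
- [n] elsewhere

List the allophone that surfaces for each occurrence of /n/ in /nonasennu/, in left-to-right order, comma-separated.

[ɲ], [ŋ], [n], [n]

Occurrence 1 (position 1): word-initially → [ɲ].
Occurrence 2 (position 3): between two vowels → [ŋ].
Occurrence 3 (position 7): no conditioning environment matches → elsewhere allophone [n].
Occurrence 4 (position 8): no conditioning environment matches → elsewhere allophone [n].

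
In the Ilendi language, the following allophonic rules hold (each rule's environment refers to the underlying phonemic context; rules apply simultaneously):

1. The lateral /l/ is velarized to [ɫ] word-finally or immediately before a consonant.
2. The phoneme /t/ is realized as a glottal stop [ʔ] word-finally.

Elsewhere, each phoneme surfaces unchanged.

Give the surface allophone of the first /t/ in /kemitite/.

[t]

/t/ — between /i/ and /i/; rule 2 does not apply here → [t].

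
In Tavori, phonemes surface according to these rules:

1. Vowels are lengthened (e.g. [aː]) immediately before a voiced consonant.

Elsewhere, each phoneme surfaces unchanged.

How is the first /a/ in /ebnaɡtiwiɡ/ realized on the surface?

/a/ (between /n/ and /ɡ/) occurs before a voiced consonant → [aː] by rule 1.

[aː]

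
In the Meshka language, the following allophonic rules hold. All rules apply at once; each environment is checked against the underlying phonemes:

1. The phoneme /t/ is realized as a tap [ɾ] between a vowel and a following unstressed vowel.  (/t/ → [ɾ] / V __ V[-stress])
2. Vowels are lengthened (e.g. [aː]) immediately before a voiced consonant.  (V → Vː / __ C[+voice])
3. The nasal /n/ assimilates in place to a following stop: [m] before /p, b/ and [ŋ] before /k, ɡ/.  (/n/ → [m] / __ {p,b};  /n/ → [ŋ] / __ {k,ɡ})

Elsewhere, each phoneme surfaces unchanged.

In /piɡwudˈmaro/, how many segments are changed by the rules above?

Segments that undergo a rule: /i/ → [iː] (rule 2); /u/ → [uː] (rule 2); /a/ → [aː] (rule 2).
All other segments surface unchanged.

3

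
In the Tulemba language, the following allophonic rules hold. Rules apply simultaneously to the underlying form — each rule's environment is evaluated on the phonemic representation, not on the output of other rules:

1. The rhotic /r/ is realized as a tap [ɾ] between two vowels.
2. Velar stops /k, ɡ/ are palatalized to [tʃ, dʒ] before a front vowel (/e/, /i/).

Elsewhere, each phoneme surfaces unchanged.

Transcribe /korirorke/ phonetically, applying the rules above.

/k/ (word-initial): rule 2 targets it, but not before a front vowel → unchanged [k].
/r/ (between /o/ and /i/): between two vowels, so rule 1 applies → [ɾ].
/r/ (between /i/ and /o/): between two vowels, so rule 1 applies → [ɾ].
/r/ (between /o/ and /k/): rule 1 targets it, but not between two vowels → unchanged [r].
/k/ meets the environment for rule 2 (before a front vowel) → [tʃ].

[koɾiɾortʃe]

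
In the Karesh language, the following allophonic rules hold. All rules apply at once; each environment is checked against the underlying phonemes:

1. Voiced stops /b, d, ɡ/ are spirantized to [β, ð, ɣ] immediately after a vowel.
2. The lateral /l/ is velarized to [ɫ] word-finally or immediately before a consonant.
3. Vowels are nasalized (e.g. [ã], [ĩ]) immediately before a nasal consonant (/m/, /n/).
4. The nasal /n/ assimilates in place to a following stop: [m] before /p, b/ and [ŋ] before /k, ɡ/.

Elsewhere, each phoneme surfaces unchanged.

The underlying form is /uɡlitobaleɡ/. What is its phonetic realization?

[uɣlitoβaleɣ]

/u/ (word-initial): rule 3 targets it, but not before a nasal consonant → unchanged [u].
Rule 1 applies to /ɡ/ (between /u/ and /l/: immediately after a vowel) → [ɣ].
/l/ (between /ɡ/ and /i/) fails the environment for rule 2, so it stays [l].
/i/ — between /l/ and /t/; rule 3 does not apply here → [i].
/t/ stays [t].
/o/ — between /t/ and /b/; rule 3 does not apply here → [o].
Rule 1 applies to /b/ (between /o/ and /a/: immediately after a vowel) → [β].
/a/ (between /b/ and /l/) fails the environment for rule 3, so it stays [a].
/l/ — between /a/ and /e/; rule 2 does not apply here → [l].
/e/ (between /l/ and /ɡ/) is in the target of rule 3 but the environment (before a nasal consonant) is not met → [e].
/ɡ/ (word-final) occurs immediately after a vowel → [ɣ] by rule 1.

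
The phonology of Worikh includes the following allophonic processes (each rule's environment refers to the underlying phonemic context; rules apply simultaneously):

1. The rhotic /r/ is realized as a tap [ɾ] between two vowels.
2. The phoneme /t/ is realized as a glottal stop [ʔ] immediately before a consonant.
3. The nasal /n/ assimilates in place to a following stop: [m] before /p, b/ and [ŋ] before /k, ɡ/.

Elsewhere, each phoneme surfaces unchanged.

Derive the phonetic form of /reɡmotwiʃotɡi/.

/r/ (word-initial) fails the environment for rule 1, so it stays [r].
/e/ (between /r/ and /ɡ/): no rule targets it → [e].
/ɡ/ (between /e/ and /m/) is unaffected → [ɡ].
/m/ (between /ɡ/ and /o/) is unaffected → [m].
/o/ (between /m/ and /t/): no rule targets it → [o].
Rule 2 applies to /t/ (between /o/ and /w/: immediately before a consonant) → [ʔ].
/w/ (between /t/ and /i/): no rule targets it → [w].
/i/ — not in any rule's target class → [i].
/ʃ/ stays [ʃ].
/o/ stays [o].
/t/ (between /o/ and /ɡ/) occurs immediately before a consonant → [ʔ] by rule 2.
/ɡ/ (between /t/ and /i/): no rule targets it → [ɡ].
/i/ (word-final): no rule targets it → [i].

[reɡmoʔwiʃoʔɡi]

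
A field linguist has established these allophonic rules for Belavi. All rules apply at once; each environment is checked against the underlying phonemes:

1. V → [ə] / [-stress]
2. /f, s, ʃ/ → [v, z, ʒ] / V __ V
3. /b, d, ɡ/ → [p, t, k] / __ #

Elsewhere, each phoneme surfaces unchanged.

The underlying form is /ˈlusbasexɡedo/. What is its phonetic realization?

[ˈlusbəzəxɡədə]

/l/ stays [l].
/u/ — between /l/ and /s/; rule 1 does not apply here → [u].
/s/ — between /u/ and /b/; rule 2 does not apply here → [s].
/b/ — between /s/ and /a/; rule 3 does not apply here → [b].
/a/ (between /b/ and /s/) occurs in an unstressed syllable → [ə] by rule 1.
/s/ — between /a/ and /e/, between two vowels — surfaces as [z] (rule 2).
Rule 1 applies to /e/ (between /s/ and /x/: in an unstressed syllable) → [ə].
/x/ (between /e/ and /ɡ/): no rule targets it → [x].
/ɡ/ (between /x/ and /e/) fails the environment for rule 3, so it stays [ɡ].
Rule 1 applies to /e/ (between /ɡ/ and /d/: in an unstressed syllable) → [ə].
/d/ (between /e/ and /o/) is in the target of rule 3 but the environment (word-finally) is not met → [d].
/o/ (word-final): in an unstressed syllable, so rule 1 applies → [ə].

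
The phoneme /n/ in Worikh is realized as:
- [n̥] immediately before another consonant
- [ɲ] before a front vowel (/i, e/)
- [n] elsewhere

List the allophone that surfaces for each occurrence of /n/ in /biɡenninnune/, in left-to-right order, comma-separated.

[n̥], [ɲ], [n̥], [n], [ɲ]

Occurrence 1 (position 5): immediately before another consonant → [n̥].
Occurrence 2 (position 6): before a front vowel (/i, e/) → [ɲ].
Occurrence 3 (position 8): immediately before another consonant → [n̥].
Occurrence 4 (position 9): no conditioning environment matches → elsewhere allophone [n].
Occurrence 5 (position 11): before a front vowel (/i, e/) → [ɲ].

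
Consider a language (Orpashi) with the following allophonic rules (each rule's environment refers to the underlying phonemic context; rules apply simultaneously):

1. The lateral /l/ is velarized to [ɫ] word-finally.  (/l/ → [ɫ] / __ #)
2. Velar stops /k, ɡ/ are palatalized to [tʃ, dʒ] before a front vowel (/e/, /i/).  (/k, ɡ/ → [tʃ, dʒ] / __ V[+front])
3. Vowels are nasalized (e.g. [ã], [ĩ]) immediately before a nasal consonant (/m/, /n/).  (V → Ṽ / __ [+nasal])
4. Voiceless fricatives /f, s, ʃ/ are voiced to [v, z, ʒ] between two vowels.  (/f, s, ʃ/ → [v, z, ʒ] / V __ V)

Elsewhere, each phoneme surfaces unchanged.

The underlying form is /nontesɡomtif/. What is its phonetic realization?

/n/ — not in any rule's target class → [n].
/o/ (between /n/ and /n/): before a nasal consonant, so rule 3 applies → [õ].
/n/ (between /o/ and /t/) is unaffected → [n].
/t/ — not in any rule's target class → [t].
/e/ (between /t/ and /s/): rule 3 targets it, but not before a nasal consonant → unchanged [e].
/s/ — between /e/ and /ɡ/; rule 4 does not apply here → [s].
/ɡ/ (between /s/ and /o/) fails the environment for rule 2, so it stays [ɡ].
Rule 3 applies to /o/ (between /ɡ/ and /m/: before a nasal consonant) → [õ].
/m/ — not in any rule's target class → [m].
/t/ stays [t].
/i/ — between /t/ and /f/; rule 3 does not apply here → [i].
/f/ (word-final) is in the target of rule 4 but the environment (between two vowels) is not met → [f].

[nõntesɡõmtif]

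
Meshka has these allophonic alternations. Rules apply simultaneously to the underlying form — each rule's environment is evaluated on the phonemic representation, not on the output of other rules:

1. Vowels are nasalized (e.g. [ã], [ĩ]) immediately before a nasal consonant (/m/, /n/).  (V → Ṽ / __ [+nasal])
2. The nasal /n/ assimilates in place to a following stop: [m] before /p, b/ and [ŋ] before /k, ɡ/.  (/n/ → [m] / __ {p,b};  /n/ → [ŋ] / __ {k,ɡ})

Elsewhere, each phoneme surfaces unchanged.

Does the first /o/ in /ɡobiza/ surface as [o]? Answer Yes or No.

/o/ (between /ɡ/ and /b/) fails the environment for rule 1, so it stays [o].
The actual realization is [o], which matches [o].

Yes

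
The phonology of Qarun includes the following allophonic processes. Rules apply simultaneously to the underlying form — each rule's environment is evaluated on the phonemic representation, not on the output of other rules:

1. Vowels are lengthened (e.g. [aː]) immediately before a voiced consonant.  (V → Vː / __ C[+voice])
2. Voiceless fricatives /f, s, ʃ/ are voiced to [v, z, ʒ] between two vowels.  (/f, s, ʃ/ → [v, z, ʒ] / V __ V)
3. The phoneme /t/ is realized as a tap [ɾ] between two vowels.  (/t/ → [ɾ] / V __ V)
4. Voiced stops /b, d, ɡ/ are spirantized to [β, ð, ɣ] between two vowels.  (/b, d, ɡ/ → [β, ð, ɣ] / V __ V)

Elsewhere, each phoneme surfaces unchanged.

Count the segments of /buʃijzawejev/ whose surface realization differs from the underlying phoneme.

Segments that undergo a rule: /ʃ/ → [ʒ] (rule 2); /i/ → [iː] (rule 1); /a/ → [aː] (rule 1); /e/ → [eː] (rule 1); /e/ → [eː] (rule 1).
All other segments surface unchanged.

5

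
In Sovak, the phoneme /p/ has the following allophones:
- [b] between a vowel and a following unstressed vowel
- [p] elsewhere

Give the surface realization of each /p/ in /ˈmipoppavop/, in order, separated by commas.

[b], [p], [p], [p]

Occurrence 1 (position 3): between a vowel and a following unstressed vowel → [b].
Occurrence 2 (position 5): no conditioning environment matches → elsewhere allophone [p].
Occurrence 3 (position 6): no conditioning environment matches → elsewhere allophone [p].
Occurrence 4 (position 10): no conditioning environment matches → elsewhere allophone [p].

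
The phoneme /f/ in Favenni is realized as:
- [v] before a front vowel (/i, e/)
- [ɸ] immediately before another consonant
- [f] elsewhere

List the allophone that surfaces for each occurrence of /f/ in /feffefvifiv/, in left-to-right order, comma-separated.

Occurrence 1 (position 1): before a front vowel (/i, e/) → [v].
Occurrence 2 (position 3): immediately before another consonant → [ɸ].
Occurrence 3 (position 4): before a front vowel (/i, e/) → [v].
Occurrence 4 (position 6): immediately before another consonant → [ɸ].
Occurrence 5 (position 9): before a front vowel (/i, e/) → [v].

[v], [ɸ], [v], [ɸ], [v]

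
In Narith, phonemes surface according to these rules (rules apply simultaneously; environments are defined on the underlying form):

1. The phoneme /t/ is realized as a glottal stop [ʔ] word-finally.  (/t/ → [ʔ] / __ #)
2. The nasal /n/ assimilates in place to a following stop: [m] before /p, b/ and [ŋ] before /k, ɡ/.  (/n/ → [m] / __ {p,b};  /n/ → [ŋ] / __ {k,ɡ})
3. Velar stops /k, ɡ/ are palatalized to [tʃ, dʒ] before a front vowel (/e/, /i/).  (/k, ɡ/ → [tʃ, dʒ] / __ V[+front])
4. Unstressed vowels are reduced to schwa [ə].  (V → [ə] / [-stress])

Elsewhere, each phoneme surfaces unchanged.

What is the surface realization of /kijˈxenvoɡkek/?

[tʃəjˈxenvəɡtʃək]

/k/ (word-initial) occurs before a front vowel → [tʃ] by rule 3.
/i/ (between /k/ and /j/): in an unstressed syllable, so rule 4 applies → [ə].
/j/ (between /i/ and /x/): no rule targets it → [j].
/x/ — not in any rule's target class → [x].
/e/ — between /x/ and /n/; rule 4 does not apply here → [e].
/n/ — between /e/ and /v/; rule 2 does not apply here → [n].
/v/ stays [v].
/o/ (between /v/ and /ɡ/): in an unstressed syllable, so rule 4 applies → [ə].
/ɡ/ — between /o/ and /k/; rule 3 does not apply here → [ɡ].
/k/ — between /ɡ/ and /e/, before a front vowel — surfaces as [tʃ] (rule 3).
/e/ (between /k/ and /k/) occurs in an unstressed syllable → [ə] by rule 4.
/k/ (word-final): rule 3 targets it, but not before a front vowel → unchanged [k].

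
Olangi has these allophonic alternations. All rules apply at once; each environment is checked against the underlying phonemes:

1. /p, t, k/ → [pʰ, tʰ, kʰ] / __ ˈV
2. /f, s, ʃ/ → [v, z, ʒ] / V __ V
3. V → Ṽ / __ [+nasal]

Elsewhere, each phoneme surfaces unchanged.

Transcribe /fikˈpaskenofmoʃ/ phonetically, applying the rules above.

/f/ (word-initial): rule 2 targets it, but not between two vowels → unchanged [f].
/i/ (between /f/ and /k/): rule 3 targets it, but not before a nasal consonant → unchanged [i].
/k/ (between /i/ and /p/) fails the environment for rule 1, so it stays [k].
/p/ — between /k/ and /a/, immediately before a stressed vowel — surfaces as [pʰ] (rule 1).
/a/ (between /p/ and /s/) fails the environment for rule 3, so it stays [a].
/s/ (between /a/ and /k/) is in the target of rule 2 but the environment (between two vowels) is not met → [s].
/k/ — between /s/ and /e/; rule 1 does not apply here → [k].
/e/ meets the environment for rule 3 (before a nasal consonant) → [ẽ].
/n/ — not in any rule's target class → [n].
/o/ — between /n/ and /f/; rule 3 does not apply here → [o].
/f/ — between /o/ and /m/; rule 2 does not apply here → [f].
/m/ (between /f/ and /o/): no rule targets it → [m].
/o/ (between /m/ and /ʃ/): rule 3 targets it, but not before a nasal consonant → unchanged [o].
/ʃ/ (word-final): rule 2 targets it, but not between two vowels → unchanged [ʃ].

[fikˈpʰaskẽnofmoʃ]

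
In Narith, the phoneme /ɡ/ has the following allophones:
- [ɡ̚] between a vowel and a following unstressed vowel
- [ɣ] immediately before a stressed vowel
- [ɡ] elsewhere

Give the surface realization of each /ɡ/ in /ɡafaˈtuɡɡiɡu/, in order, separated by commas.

[ɡ], [ɡ], [ɡ], [ɡ̚]

Occurrence 1 (position 1): no conditioning environment matches → elsewhere allophone [ɡ].
Occurrence 2 (position 7): no conditioning environment matches → elsewhere allophone [ɡ].
Occurrence 3 (position 8): no conditioning environment matches → elsewhere allophone [ɡ].
Occurrence 4 (position 10): between a vowel and a following unstressed vowel → [ɡ̚].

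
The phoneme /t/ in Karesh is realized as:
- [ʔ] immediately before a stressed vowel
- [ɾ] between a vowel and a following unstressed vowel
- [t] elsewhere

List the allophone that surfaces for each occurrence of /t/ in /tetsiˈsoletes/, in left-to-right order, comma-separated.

[t], [t], [ɾ]

Occurrence 1 (position 1): no conditioning environment matches → elsewhere allophone [t].
Occurrence 2 (position 3): no conditioning environment matches → elsewhere allophone [t].
Occurrence 3 (position 10): between a vowel and a following unstressed vowel → [ɾ].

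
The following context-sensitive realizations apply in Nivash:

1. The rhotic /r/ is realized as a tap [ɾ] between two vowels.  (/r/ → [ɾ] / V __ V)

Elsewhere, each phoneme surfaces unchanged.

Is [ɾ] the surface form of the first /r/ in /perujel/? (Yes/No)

Yes

Rule 1 applies to /r/ (between /e/ and /u/: between two vowels) → [ɾ].
The actual realization is [ɾ], which matches [ɾ].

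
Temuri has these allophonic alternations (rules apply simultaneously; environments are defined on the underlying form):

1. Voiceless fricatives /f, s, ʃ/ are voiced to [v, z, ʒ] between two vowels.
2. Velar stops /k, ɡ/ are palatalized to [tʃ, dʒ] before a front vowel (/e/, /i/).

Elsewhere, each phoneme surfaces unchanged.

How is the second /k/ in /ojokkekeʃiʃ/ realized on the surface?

/k/ (between /k/ and /e/): before a front vowel, so rule 2 applies → [tʃ].

[tʃ]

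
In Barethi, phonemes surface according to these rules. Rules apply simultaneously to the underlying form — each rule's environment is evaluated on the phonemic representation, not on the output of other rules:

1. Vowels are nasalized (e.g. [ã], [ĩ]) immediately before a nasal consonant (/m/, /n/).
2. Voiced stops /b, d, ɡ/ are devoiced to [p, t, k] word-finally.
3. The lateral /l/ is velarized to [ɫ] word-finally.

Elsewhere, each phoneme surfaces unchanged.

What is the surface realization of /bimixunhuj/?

/b/ (word-initial): rule 2 targets it, but not word-finally → unchanged [b].
Rule 1 applies to /i/ (between /b/ and /m/: before a nasal consonant) → [ĩ].
/m/ (between /i/ and /i/) is unaffected → [m].
/i/ (between /m/ and /x/) is in the target of rule 1 but the environment (before a nasal consonant) is not met → [i].
/x/ stays [x].
/u/ (between /x/ and /n/): before a nasal consonant, so rule 1 applies → [ũ].
/n/ — not in any rule's target class → [n].
/h/ stays [h].
/u/ — between /h/ and /j/; rule 1 does not apply here → [u].
/j/ (word-final) is unaffected → [j].

[bĩmixũnhuj]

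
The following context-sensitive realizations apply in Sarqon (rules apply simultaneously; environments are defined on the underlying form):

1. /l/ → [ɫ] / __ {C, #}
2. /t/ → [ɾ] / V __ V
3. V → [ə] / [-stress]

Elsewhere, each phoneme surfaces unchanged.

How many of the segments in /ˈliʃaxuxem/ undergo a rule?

3

Segments that undergo a rule: /a/ → [ə] (rule 3); /u/ → [ə] (rule 3); /e/ → [ə] (rule 3).
All other segments surface unchanged.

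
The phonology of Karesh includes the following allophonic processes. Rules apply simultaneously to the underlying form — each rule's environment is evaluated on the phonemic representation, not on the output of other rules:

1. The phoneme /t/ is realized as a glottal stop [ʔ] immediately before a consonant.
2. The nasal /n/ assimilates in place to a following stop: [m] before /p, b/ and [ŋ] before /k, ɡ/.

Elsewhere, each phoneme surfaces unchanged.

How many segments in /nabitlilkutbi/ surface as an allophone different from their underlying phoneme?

2

Segments that undergo a rule: /t/ → [ʔ] (rule 1); /t/ → [ʔ] (rule 1).
All other segments surface unchanged.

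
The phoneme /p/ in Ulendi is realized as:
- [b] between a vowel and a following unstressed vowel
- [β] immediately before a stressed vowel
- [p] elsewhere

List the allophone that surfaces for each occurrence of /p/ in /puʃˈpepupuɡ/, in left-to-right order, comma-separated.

Occurrence 1 (position 1): no conditioning environment matches → elsewhere allophone [p].
Occurrence 2 (position 4): immediately before a stressed vowel → [β].
Occurrence 3 (position 6): between a vowel and a following unstressed vowel → [b].
Occurrence 4 (position 8): between a vowel and a following unstressed vowel → [b].

[p], [β], [b], [b]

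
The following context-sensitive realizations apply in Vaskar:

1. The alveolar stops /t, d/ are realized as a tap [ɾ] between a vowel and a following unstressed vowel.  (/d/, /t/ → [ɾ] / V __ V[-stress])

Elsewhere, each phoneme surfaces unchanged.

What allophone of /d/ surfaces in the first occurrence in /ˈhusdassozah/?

[d]

/d/ — between /s/ and /a/; rule 1 does not apply here → [d].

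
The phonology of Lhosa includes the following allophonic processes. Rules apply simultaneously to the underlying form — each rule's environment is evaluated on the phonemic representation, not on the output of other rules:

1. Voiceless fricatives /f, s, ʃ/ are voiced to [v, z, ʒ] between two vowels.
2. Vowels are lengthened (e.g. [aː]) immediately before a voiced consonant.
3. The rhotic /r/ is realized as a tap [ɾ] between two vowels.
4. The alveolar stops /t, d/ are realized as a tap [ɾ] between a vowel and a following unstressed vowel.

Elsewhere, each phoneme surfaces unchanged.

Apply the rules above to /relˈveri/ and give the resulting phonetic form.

/r/ (word-initial) fails the environment for rule 3, so it stays [r].
Rule 2 applies to /e/ (between /r/ and /l/: before a voiced consonant) → [eː].
/l/ stays [l].
/v/ stays [v].
/e/ meets the environment for rule 2 (before a voiced consonant) → [eː].
Rule 3 applies to /r/ (between /e/ and /i/: between two vowels) → [ɾ].
/i/ (word-final) is in the target of rule 2 but the environment (before a voiced consonant) is not met → [i].

[reːlˈveːɾi]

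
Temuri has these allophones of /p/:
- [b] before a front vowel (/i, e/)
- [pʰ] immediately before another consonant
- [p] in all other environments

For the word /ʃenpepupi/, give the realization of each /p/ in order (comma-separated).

[b], [p], [b]

Occurrence 1 (position 4): before a front vowel (/i, e/) → [b].
Occurrence 2 (position 6): no conditioning environment matches → elsewhere allophone [p].
Occurrence 3 (position 8): before a front vowel (/i, e/) → [b].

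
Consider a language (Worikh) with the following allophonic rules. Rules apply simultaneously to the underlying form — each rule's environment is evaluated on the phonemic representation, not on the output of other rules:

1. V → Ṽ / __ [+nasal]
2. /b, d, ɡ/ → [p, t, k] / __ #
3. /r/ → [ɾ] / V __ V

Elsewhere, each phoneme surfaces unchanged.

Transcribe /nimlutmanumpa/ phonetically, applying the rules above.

/n/ (word-initial): no rule targets it → [n].
/i/ (between /n/ and /m/): before a nasal consonant, so rule 1 applies → [ĩ].
/m/ — not in any rule's target class → [m].
/l/ (between /m/ and /u/): no rule targets it → [l].
/u/ (between /l/ and /t/) fails the environment for rule 1, so it stays [u].
/t/ (between /u/ and /m/) is unaffected → [t].
/m/ stays [m].
/a/ — between /m/ and /n/, before a nasal consonant — surfaces as [ã] (rule 1).
/n/ (between /a/ and /u/) is unaffected → [n].
/u/ meets the environment for rule 1 (before a nasal consonant) → [ũ].
/m/ — not in any rule's target class → [m].
/p/ stays [p].
/a/ (word-final): rule 1 targets it, but not before a nasal consonant → unchanged [a].

[nĩmlutmãnũmpa]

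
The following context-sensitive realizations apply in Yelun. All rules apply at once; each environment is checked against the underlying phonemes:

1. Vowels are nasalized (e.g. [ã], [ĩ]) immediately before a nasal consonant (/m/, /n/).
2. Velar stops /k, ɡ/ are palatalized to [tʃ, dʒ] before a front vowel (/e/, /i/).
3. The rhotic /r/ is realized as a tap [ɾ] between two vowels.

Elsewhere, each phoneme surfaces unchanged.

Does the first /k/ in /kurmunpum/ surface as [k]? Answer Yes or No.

Yes

/k/ (word-initial): rule 2 targets it, but not before a front vowel → unchanged [k].
The actual realization is [k], which matches [k].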